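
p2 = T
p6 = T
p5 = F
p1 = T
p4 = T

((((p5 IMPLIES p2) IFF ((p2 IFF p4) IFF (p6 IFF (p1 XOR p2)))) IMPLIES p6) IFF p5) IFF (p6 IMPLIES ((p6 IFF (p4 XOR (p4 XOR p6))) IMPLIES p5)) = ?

T

p5 IMPLIES p2 = F IMPLIES T = T
p2 IFF p4 = T IFF T = T
p1 XOR p2 = T XOR T = F
p6 IFF (p1 XOR p2) = T IFF F = F
(p2 IFF p4) IFF (p6 IFF (p1 XOR p2)) = T IFF F = F
(p5 IMPLIES p2) IFF ((p2 IFF p4) IFF (p6 IFF (p1 XOR p2))) = T IFF F = F
((p5 IMPLIES p2) IFF ((p2 IFF p4) IFF (p6 IFF (p1 XOR p2)))) IMPLIES p6 = F IMPLIES T = T
(((p5 IMPLIES p2) IFF ((p2 IFF p4) IFF (p6 IFF (p1 XOR p2)))) IMPLIES p6) IFF p5 = T IFF F = F
p4 XOR p6 = T XOR T = F
p4 XOR (p4 XOR p6) = T XOR F = T
p6 IFF (p4 XOR (p4 XOR p6)) = T IFF T = T
(p6 IFF (p4 XOR (p4 XOR p6))) IMPLIES p5 = T IMPLIES F = F
p6 IMPLIES ((p6 IFF (p4 XOR (p4 XOR p6))) IMPLIES p5) = T IMPLIES F = F
((((p5 IMPLIES p2) IFF ((p2 IFF p4) IFF (p6 IFF (p1 XOR p2)))) IMPLIES p6) IFF p5) IFF (p6 IMPLIES ((p6 IFF (p4 XOR (p4 XOR p6))) IMPLIES p5)) = F IFF F = T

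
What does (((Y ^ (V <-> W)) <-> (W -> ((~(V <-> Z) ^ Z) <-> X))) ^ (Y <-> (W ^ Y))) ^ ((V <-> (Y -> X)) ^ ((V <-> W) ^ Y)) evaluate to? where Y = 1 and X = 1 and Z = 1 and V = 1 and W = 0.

V <-> W = 1 <-> 0 = 0
Y ^ (V <-> W) = 1 ^ 0 = 1
V <-> Z = 1 <-> 1 = 1
~(V <-> Z) = ~1 = 0
~(V <-> Z) ^ Z = 0 ^ 1 = 1
(~(V <-> Z) ^ Z) <-> X = 1 <-> 1 = 1
W -> ((~(V <-> Z) ^ Z) <-> X) = 0 -> 1 = 1
(Y ^ (V <-> W)) <-> (W -> ((~(V <-> Z) ^ Z) <-> X)) = 1 <-> 1 = 1
W ^ Y = 0 ^ 1 = 1
Y <-> (W ^ Y) = 1 <-> 1 = 1
((Y ^ (V <-> W)) <-> (W -> ((~(V <-> Z) ^ Z) <-> X))) ^ (Y <-> (W ^ Y)) = 1 ^ 1 = 0
Y -> X = 1 -> 1 = 1
V <-> (Y -> X) = 1 <-> 1 = 1
V <-> W = 1 <-> 0 = 0
(V <-> W) ^ Y = 0 ^ 1 = 1
(V <-> (Y -> X)) ^ ((V <-> W) ^ Y) = 1 ^ 1 = 0
(((Y ^ (V <-> W)) <-> (W -> ((~(V <-> Z) ^ Z) <-> X))) ^ (Y <-> (W ^ Y))) ^ ((V <-> (Y -> X)) ^ ((V <-> W) ^ Y)) = 0 ^ 0 = 0

0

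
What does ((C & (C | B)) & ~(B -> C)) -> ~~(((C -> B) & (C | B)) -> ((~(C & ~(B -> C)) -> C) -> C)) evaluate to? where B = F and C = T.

T

C | B = T | F = T
C & (C | B) = T & T = T
B -> C = F -> T = T
~(B -> C) = ~T = F
(C & (C | B)) & ~(B -> C) = T & F = F
C -> B = T -> F = F
C | B = T | F = T
(C -> B) & (C | B) = F & T = F
B -> C = F -> T = T
~(B -> C) = ~T = F
C & ~(B -> C) = T & F = F
~(C & ~(B -> C)) = ~F = T
~(C & ~(B -> C)) -> C = T -> T = T
(~(C & ~(B -> C)) -> C) -> C = T -> T = T
((C -> B) & (C | B)) -> ((~(C & ~(B -> C)) -> C) -> C) = F -> T = T
~(((C -> B) & (C | B)) -> ((~(C & ~(B -> C)) -> C) -> C)) = ~T = F
~~(((C -> B) & (C | B)) -> ((~(C & ~(B -> C)) -> C) -> C)) = ~F = T
((C & (C | B)) & ~(B -> C)) -> ~~(((C -> B) & (C | B)) -> ((~(C & ~(B -> C)) -> C) -> C)) = F -> T = T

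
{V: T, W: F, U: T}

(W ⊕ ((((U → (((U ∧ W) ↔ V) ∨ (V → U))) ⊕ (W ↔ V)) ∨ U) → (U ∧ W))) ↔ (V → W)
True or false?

U ∧ W = T ∧ F = F
(U ∧ W) ↔ V = F ↔ T = F
V → U = T → T = T
((U ∧ W) ↔ V) ∨ (V → U) = F ∨ T = T
U → (((U ∧ W) ↔ V) ∨ (V → U)) = T → T = T
W ↔ V = F ↔ T = F
(U → (((U ∧ W) ↔ V) ∨ (V → U))) ⊕ (W ↔ V) = T ⊕ F = T
((U → (((U ∧ W) ↔ V) ∨ (V → U))) ⊕ (W ↔ V)) ∨ U = T ∨ T = T
U ∧ W = T ∧ F = F
(((U → (((U ∧ W) ↔ V) ∨ (V → U))) ⊕ (W ↔ V)) ∨ U) → (U ∧ W) = T → F = F
W ⊕ ((((U → (((U ∧ W) ↔ V) ∨ (V → U))) ⊕ (W ↔ V)) ∨ U) → (U ∧ W)) = F ⊕ F = F
V → W = T → F = F
(W ⊕ ((((U → (((U ∧ W) ↔ V) ∨ (V → U))) ⊕ (W ↔ V)) ∨ U) → (U ∧ W))) ↔ (V → W) = F ↔ F = T

T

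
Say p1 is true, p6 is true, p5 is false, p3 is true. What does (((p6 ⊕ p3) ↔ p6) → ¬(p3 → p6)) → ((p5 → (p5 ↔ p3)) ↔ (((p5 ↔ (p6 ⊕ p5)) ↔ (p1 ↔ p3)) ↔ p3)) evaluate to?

F

p6 ⊕ p3 = T ⊕ T = F
(p6 ⊕ p3) ↔ p6 = F ↔ T = F
p3 → p6 = T → T = T
¬(p3 → p6) = ¬T = F
((p6 ⊕ p3) ↔ p6) → ¬(p3 → p6) = F → F = T
p5 ↔ p3 = F ↔ T = F
p5 → (p5 ↔ p3) = F → F = T
p6 ⊕ p5 = T ⊕ F = T
p5 ↔ (p6 ⊕ p5) = F ↔ T = F
p1 ↔ p3 = T ↔ T = T
(p5 ↔ (p6 ⊕ p5)) ↔ (p1 ↔ p3) = F ↔ T = F
((p5 ↔ (p6 ⊕ p5)) ↔ (p1 ↔ p3)) ↔ p3 = F ↔ T = F
(p5 → (p5 ↔ p3)) ↔ (((p5 ↔ (p6 ⊕ p5)) ↔ (p1 ↔ p3)) ↔ p3) = T ↔ F = F
(((p6 ⊕ p3) ↔ p6) → ¬(p3 → p6)) → ((p5 → (p5 ↔ p3)) ↔ (((p5 ↔ (p6 ⊕ p5)) ↔ (p1 ↔ p3)) ↔ p3)) = T → F = F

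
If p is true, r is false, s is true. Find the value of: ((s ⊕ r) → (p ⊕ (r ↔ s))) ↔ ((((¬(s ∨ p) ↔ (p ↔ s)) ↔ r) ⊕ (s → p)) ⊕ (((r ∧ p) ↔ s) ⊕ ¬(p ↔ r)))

s ⊕ r = True ⊕ False = True
r ↔ s = False ↔ True = False
p ⊕ (r ↔ s) = True ⊕ False = True
(s ⊕ r) → (p ⊕ (r ↔ s)) = True → True = True
s ∨ p = True ∨ True = True
¬(s ∨ p) = ¬True = False
p ↔ s = True ↔ True = True
¬(s ∨ p) ↔ (p ↔ s) = False ↔ True = False
(¬(s ∨ p) ↔ (p ↔ s)) ↔ r = False ↔ False = True
s → p = True → True = True
((¬(s ∨ p) ↔ (p ↔ s)) ↔ r) ⊕ (s → p) = True ⊕ True = False
r ∧ p = False ∧ True = False
(r ∧ p) ↔ s = False ↔ True = False
p ↔ r = True ↔ False = False
¬(p ↔ r) = ¬False = True
((r ∧ p) ↔ s) ⊕ ¬(p ↔ r) = False ⊕ True = True
(((¬(s ∨ p) ↔ (p ↔ s)) ↔ r) ⊕ (s → p)) ⊕ (((r ∧ p) ↔ s) ⊕ ¬(p ↔ r)) = False ⊕ True = True
((s ⊕ r) → (p ⊕ (r ↔ s))) ↔ ((((¬(s ∨ p) ↔ (p ↔ s)) ↔ r) ⊕ (s → p)) ⊕ (((r ∧ p) ↔ s) ⊕ ¬(p ↔ r))) = True ↔ True = True

True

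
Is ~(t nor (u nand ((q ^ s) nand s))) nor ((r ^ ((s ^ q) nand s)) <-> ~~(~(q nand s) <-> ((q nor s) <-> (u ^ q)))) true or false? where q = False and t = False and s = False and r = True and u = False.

q ^ s = False ^ False = False
(q ^ s) nand s = False nand False = True
u nand ((q ^ s) nand s) = False nand True = True
t nor (u nand ((q ^ s) nand s)) = False nor True = False
~(t nor (u nand ((q ^ s) nand s))) = ~False = True
s ^ q = False ^ False = False
(s ^ q) nand s = False nand False = True
r ^ ((s ^ q) nand s) = True ^ True = False
q nand s = False nand False = True
~(q nand s) = ~True = False
q nor s = False nor False = True
u ^ q = False ^ False = False
(q nor s) <-> (u ^ q) = True <-> False = False
~(q nand s) <-> ((q nor s) <-> (u ^ q)) = False <-> False = True
~(~(q nand s) <-> ((q nor s) <-> (u ^ q))) = ~True = False
~~(~(q nand s) <-> ((q nor s) <-> (u ^ q))) = ~False = True
(r ^ ((s ^ q) nand s)) <-> ~~(~(q nand s) <-> ((q nor s) <-> (u ^ q))) = False <-> True = False
~(t nor (u nand ((q ^ s) nand s))) nor ((r ^ ((s ^ q) nand s)) <-> ~~(~(q nand s) <-> ((q nor s) <-> (u ^ q)))) = True nor False = False

False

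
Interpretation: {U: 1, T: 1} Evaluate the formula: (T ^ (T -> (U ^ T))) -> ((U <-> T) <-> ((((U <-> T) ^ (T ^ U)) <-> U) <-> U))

U ^ T = 1 ^ 1 = 0
T -> (U ^ T) = 1 -> 0 = 0
T ^ (T -> (U ^ T)) = 1 ^ 0 = 1
U <-> T = 1 <-> 1 = 1
U <-> T = 1 <-> 1 = 1
T ^ U = 1 ^ 1 = 0
(U <-> T) ^ (T ^ U) = 1 ^ 0 = 1
((U <-> T) ^ (T ^ U)) <-> U = 1 <-> 1 = 1
(((U <-> T) ^ (T ^ U)) <-> U) <-> U = 1 <-> 1 = 1
(U <-> T) <-> ((((U <-> T) ^ (T ^ U)) <-> U) <-> U) = 1 <-> 1 = 1
(T ^ (T -> (U ^ T))) -> ((U <-> T) <-> ((((U <-> T) ^ (T ^ U)) <-> U) <-> U)) = 1 -> 1 = 1

1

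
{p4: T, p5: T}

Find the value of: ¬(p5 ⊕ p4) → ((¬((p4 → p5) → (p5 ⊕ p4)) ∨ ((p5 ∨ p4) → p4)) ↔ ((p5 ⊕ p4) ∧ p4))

F

p5 ⊕ p4 = T ⊕ T = F
¬(p5 ⊕ p4) = ¬F = T
p4 → p5 = T → T = T
p5 ⊕ p4 = T ⊕ T = F
(p4 → p5) → (p5 ⊕ p4) = T → F = F
¬((p4 → p5) → (p5 ⊕ p4)) = ¬F = T
p5 ∨ p4 = T ∨ T = T
(p5 ∨ p4) → p4 = T → T = T
¬((p4 → p5) → (p5 ⊕ p4)) ∨ ((p5 ∨ p4) → p4) = T ∨ T = T
p5 ⊕ p4 = T ⊕ T = F
(p5 ⊕ p4) ∧ p4 = F ∧ T = F
(¬((p4 → p5) → (p5 ⊕ p4)) ∨ ((p5 ∨ p4) → p4)) ↔ ((p5 ⊕ p4) ∧ p4) = T ↔ F = F
¬(p5 ⊕ p4) → ((¬((p4 → p5) → (p5 ⊕ p4)) ∨ ((p5 ∨ p4) → p4)) ↔ ((p5 ⊕ p4) ∧ p4)) = T → F = F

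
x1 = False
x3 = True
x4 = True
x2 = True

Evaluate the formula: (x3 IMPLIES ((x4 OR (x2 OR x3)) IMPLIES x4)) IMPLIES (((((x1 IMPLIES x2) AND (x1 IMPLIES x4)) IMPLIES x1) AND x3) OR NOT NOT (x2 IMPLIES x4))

True

Substituting x1=False, x3=True, x4=True, x2=True:
x2 OR x3 = True OR True = True
x4 OR (x2 OR x3) = True OR True = True
(x4 OR (x2 OR x3)) IMPLIES x4 = True IMPLIES True = True
x3 IMPLIES ((x4 OR (x2 OR x3)) IMPLIES x4) = True IMPLIES True = True
x1 IMPLIES x2 = False IMPLIES True = True
x1 IMPLIES x4 = False IMPLIES True = True
(x1 IMPLIES x2) AND (x1 IMPLIES x4) = True AND True = True
((x1 IMPLIES x2) AND (x1 IMPLIES x4)) IMPLIES x1 = True IMPLIES False = False
(((x1 IMPLIES x2) AND (x1 IMPLIES x4)) IMPLIES x1) AND x3 = False AND True = False
x2 IMPLIES x4 = True IMPLIES True = True
NOT (x2 IMPLIES x4) = NOT True = False
NOT NOT (x2 IMPLIES x4) = NOT False = True
((((x1 IMPLIES x2) AND (x1 IMPLIES x4)) IMPLIES x1) AND x3) OR NOT NOT (x2 IMPLIES x4) = False OR True = True
(x3 IMPLIES ((x4 OR (x2 OR x3)) IMPLIES x4)) IMPLIES (((((x1 IMPLIES x2) AND (x1 IMPLIES x4)) IMPLIES x1) AND x3) OR NOT NOT (x2 IMPLIES x4)) = True IMPLIES True = True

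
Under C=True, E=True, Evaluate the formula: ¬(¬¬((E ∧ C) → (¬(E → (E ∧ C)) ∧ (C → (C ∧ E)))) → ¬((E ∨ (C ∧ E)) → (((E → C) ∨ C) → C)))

False

E ∧ C = True ∧ True = True
E ∧ C = True ∧ True = True
E → (E ∧ C) = True → True = True
¬(E → (E ∧ C)) = ¬True = False
C ∧ E = True ∧ True = True
C → (C ∧ E) = True → True = True
¬(E → (E ∧ C)) ∧ (C → (C ∧ E)) = False ∧ True = False
(E ∧ C) → (¬(E → (E ∧ C)) ∧ (C → (C ∧ E))) = True → False = False
¬((E ∧ C) → (¬(E → (E ∧ C)) ∧ (C → (C ∧ E)))) = ¬False = True
¬¬((E ∧ C) → (¬(E → (E ∧ C)) ∧ (C → (C ∧ E)))) = ¬True = False
C ∧ E = True ∧ True = True
E ∨ (C ∧ E) = True ∨ True = True
E → C = True → True = True
(E → C) ∨ C = True ∨ True = True
((E → C) ∨ C) → C = True → True = True
(E ∨ (C ∧ E)) → (((E → C) ∨ C) → C) = True → True = True
¬((E ∨ (C ∧ E)) → (((E → C) ∨ C) → C)) = ¬True = False
¬¬((E ∧ C) → (¬(E → (E ∧ C)) ∧ (C → (C ∧ E)))) → ¬((E ∨ (C ∧ E)) → (((E → C) ∨ C) → C)) = False → False = True
¬(¬¬((E ∧ C) → (¬(E → (E ∧ C)) ∧ (C → (C ∧ E)))) → ¬((E ∨ (C ∧ E)) → (((E → C) ∨ C) → C))) = ¬True = False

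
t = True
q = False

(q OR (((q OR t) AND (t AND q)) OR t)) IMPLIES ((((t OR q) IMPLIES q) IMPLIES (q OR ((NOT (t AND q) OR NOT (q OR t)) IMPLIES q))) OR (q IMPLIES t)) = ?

Substituting t=True, q=False:
q OR t = False OR True = True
t AND q = True AND False = False
(q OR t) AND (t AND q) = True AND False = False
((q OR t) AND (t AND q)) OR t = False OR True = True
q OR (((q OR t) AND (t AND q)) OR t) = False OR True = True
t OR q = True OR False = True
(t OR q) IMPLIES q = True IMPLIES False = False
t AND q = True AND False = False
NOT (t AND q) = NOT False = True
q OR t = False OR True = True
NOT (q OR t) = NOT True = False
NOT (t AND q) OR NOT (q OR t) = True OR False = True
(NOT (t AND q) OR NOT (q OR t)) IMPLIES q = True IMPLIES False = False
q OR ((NOT (t AND q) OR NOT (q OR t)) IMPLIES q) = False OR False = False
((t OR q) IMPLIES q) IMPLIES (q OR ((NOT (t AND q) OR NOT (q OR t)) IMPLIES q)) = False IMPLIES False = True
q IMPLIES t = False IMPLIES True = True
(((t OR q) IMPLIES q) IMPLIES (q OR ((NOT (t AND q) OR NOT (q OR t)) IMPLIES q))) OR (q IMPLIES t) = True OR True = True
(q OR (((q OR t) AND (t AND q)) OR t)) IMPLIES ((((t OR q) IMPLIES q) IMPLIES (q OR ((NOT (t AND q) OR NOT (q OR t)) IMPLIES q))) OR (q IMPLIES t)) = True IMPLIES True = True

True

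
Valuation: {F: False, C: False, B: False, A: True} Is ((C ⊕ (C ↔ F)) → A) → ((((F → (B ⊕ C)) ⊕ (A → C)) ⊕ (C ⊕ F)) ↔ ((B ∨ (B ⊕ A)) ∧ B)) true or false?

Substituting F=False, C=False, B=False, A=True:
C ↔ F = False ↔ False = True
C ⊕ (C ↔ F) = False ⊕ True = True
(C ⊕ (C ↔ F)) → A = True → True = True
B ⊕ C = False ⊕ False = False
F → (B ⊕ C) = False → False = True
A → C = True → False = False
(F → (B ⊕ C)) ⊕ (A → C) = True ⊕ False = True
C ⊕ F = False ⊕ False = False
((F → (B ⊕ C)) ⊕ (A → C)) ⊕ (C ⊕ F) = True ⊕ False = True
B ⊕ A = False ⊕ True = True
B ∨ (B ⊕ A) = False ∨ True = True
(B ∨ (B ⊕ A)) ∧ B = True ∧ False = False
(((F → (B ⊕ C)) ⊕ (A → C)) ⊕ (C ⊕ F)) ↔ ((B ∨ (B ⊕ A)) ∧ B) = True ↔ False = False
((C ⊕ (C ↔ F)) → A) → ((((F → (B ⊕ C)) ⊕ (A → C)) ⊕ (C ⊕ F)) ↔ ((B ∨ (B ⊕ A)) ∧ B)) = True → False = False

False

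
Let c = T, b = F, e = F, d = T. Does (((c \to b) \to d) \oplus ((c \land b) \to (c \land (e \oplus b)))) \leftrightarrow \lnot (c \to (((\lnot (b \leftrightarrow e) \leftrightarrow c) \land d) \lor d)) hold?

T

c \to b = T \to F = F
(c \to b) \to d = F \to T = T
c \land b = T \land F = F
e \oplus b = F \oplus F = F
c \land (e \oplus b) = T \land F = F
(c \land b) \to (c \land (e \oplus b)) = F \to F = T
((c \to b) \to d) \oplus ((c \land b) \to (c \land (e \oplus b))) = T \oplus T = F
b \leftrightarrow e = F \leftrightarrow F = T
\lnot (b \leftrightarrow e) = \lnot T = F
\lnot (b \leftrightarrow e) \leftrightarrow c = F \leftrightarrow T = F
(\lnot (b \leftrightarrow e) \leftrightarrow c) \land d = F \land T = F
((\lnot (b \leftrightarrow e) \leftrightarrow c) \land d) \lor d = F \lor T = T
c \to (((\lnot (b \leftrightarrow e) \leftrightarrow c) \land d) \lor d) = T \to T = T
\lnot (c \to (((\lnot (b \leftrightarrow e) \leftrightarrow c) \land d) \lor d)) = \lnot T = F
(((c \to b) \to d) \oplus ((c \land b) \to (c \land (e \oplus b)))) \leftrightarrow \lnot (c \to (((\lnot (b \leftrightarrow e) \leftrightarrow c) \land d) \lor d)) = F \leftrightarrow F = T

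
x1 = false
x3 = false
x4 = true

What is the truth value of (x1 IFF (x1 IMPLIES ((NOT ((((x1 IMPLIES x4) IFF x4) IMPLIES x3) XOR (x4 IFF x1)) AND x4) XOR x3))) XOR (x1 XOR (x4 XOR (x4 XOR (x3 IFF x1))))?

true

x1 IMPLIES x4 = false IMPLIES true = true
(x1 IMPLIES x4) IFF x4 = true IFF true = true
((x1 IMPLIES x4) IFF x4) IMPLIES x3 = true IMPLIES false = false
x4 IFF x1 = true IFF false = false
(((x1 IMPLIES x4) IFF x4) IMPLIES x3) XOR (x4 IFF x1) = false XOR false = false
NOT ((((x1 IMPLIES x4) IFF x4) IMPLIES x3) XOR (x4 IFF x1)) = NOT false = true
NOT ((((x1 IMPLIES x4) IFF x4) IMPLIES x3) XOR (x4 IFF x1)) AND x4 = true AND true = true
(NOT ((((x1 IMPLIES x4) IFF x4) IMPLIES x3) XOR (x4 IFF x1)) AND x4) XOR x3 = true XOR false = true
x1 IMPLIES ((NOT ((((x1 IMPLIES x4) IFF x4) IMPLIES x3) XOR (x4 IFF x1)) AND x4) XOR x3) = false IMPLIES true = true
x1 IFF (x1 IMPLIES ((NOT ((((x1 IMPLIES x4) IFF x4) IMPLIES x3) XOR (x4 IFF x1)) AND x4) XOR x3)) = false IFF true = false
x3 IFF x1 = false IFF false = true
x4 XOR (x3 IFF x1) = true XOR true = false
x4 XOR (x4 XOR (x3 IFF x1)) = true XOR false = true
x1 XOR (x4 XOR (x4 XOR (x3 IFF x1))) = false XOR true = true
(x1 IFF (x1 IMPLIES ((NOT ((((x1 IMPLIES x4) IFF x4) IMPLIES x3) XOR (x4 IFF x1)) AND x4) XOR x3))) XOR (x1 XOR (x4 XOR (x4 XOR (x3 IFF x1)))) = false XOR true = true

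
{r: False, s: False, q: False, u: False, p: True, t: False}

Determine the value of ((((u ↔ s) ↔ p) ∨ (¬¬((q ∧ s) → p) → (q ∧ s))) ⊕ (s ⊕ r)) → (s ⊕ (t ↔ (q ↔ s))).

Substituting r=False, s=False, q=False, u=False, p=True, t=False:
u ↔ s = False ↔ False = True
(u ↔ s) ↔ p = True ↔ True = True
q ∧ s = False ∧ False = False
(q ∧ s) → p = False → True = True
¬((q ∧ s) → p) = ¬True = False
¬¬((q ∧ s) → p) = ¬False = True
q ∧ s = False ∧ False = False
¬¬((q ∧ s) → p) → (q ∧ s) = True → False = False
((u ↔ s) ↔ p) ∨ (¬¬((q ∧ s) → p) → (q ∧ s)) = True ∨ False = True
s ⊕ r = False ⊕ False = False
(((u ↔ s) ↔ p) ∨ (¬¬((q ∧ s) → p) → (q ∧ s))) ⊕ (s ⊕ r) = True ⊕ False = True
q ↔ s = False ↔ False = True
t ↔ (q ↔ s) = False ↔ True = False
s ⊕ (t ↔ (q ↔ s)) = False ⊕ False = False
((((u ↔ s) ↔ p) ∨ (¬¬((q ∧ s) → p) → (q ∧ s))) ⊕ (s ⊕ r)) → (s ⊕ (t ↔ (q ↔ s))) = True → False = False

False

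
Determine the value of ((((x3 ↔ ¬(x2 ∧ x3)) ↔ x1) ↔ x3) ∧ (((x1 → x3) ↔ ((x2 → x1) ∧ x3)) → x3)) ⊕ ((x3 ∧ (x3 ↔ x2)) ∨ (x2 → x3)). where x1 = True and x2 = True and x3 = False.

False

x2 ∧ x3 = True ∧ False = False
¬(x2 ∧ x3) = ¬False = True
x3 ↔ ¬(x2 ∧ x3) = False ↔ True = False
(x3 ↔ ¬(x2 ∧ x3)) ↔ x1 = False ↔ True = False
((x3 ↔ ¬(x2 ∧ x3)) ↔ x1) ↔ x3 = False ↔ False = True
x1 → x3 = True → False = False
x2 → x1 = True → True = True
(x2 → x1) ∧ x3 = True ∧ False = False
(x1 → x3) ↔ ((x2 → x1) ∧ x3) = False ↔ False = True
((x1 → x3) ↔ ((x2 → x1) ∧ x3)) → x3 = True → False = False
(((x3 ↔ ¬(x2 ∧ x3)) ↔ x1) ↔ x3) ∧ (((x1 → x3) ↔ ((x2 → x1) ∧ x3)) → x3) = True ∧ False = False
x3 ↔ x2 = False ↔ True = False
x3 ∧ (x3 ↔ x2) = False ∧ False = False
x2 → x3 = True → False = False
(x3 ∧ (x3 ↔ x2)) ∨ (x2 → x3) = False ∨ False = False
((((x3 ↔ ¬(x2 ∧ x3)) ↔ x1) ↔ x3) ∧ (((x1 → x3) ↔ ((x2 → x1) ∧ x3)) → x3)) ⊕ ((x3 ∧ (x3 ↔ x2)) ∨ (x2 → x3)) = False ⊕ False = False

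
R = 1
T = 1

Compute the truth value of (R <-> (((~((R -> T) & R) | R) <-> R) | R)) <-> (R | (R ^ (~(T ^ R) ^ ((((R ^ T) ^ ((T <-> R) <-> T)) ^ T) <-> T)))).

R -> T = 1 -> 1 = 1
(R -> T) & R = 1 & 1 = 1
~((R -> T) & R) = ~1 = 0
~((R -> T) & R) | R = 0 | 1 = 1
(~((R -> T) & R) | R) <-> R = 1 <-> 1 = 1
((~((R -> T) & R) | R) <-> R) | R = 1 | 1 = 1
R <-> (((~((R -> T) & R) | R) <-> R) | R) = 1 <-> 1 = 1
T ^ R = 1 ^ 1 = 0
~(T ^ R) = ~0 = 1
R ^ T = 1 ^ 1 = 0
T <-> R = 1 <-> 1 = 1
(T <-> R) <-> T = 1 <-> 1 = 1
(R ^ T) ^ ((T <-> R) <-> T) = 0 ^ 1 = 1
((R ^ T) ^ ((T <-> R) <-> T)) ^ T = 1 ^ 1 = 0
(((R ^ T) ^ ((T <-> R) <-> T)) ^ T) <-> T = 0 <-> 1 = 0
~(T ^ R) ^ ((((R ^ T) ^ ((T <-> R) <-> T)) ^ T) <-> T) = 1 ^ 0 = 1
R ^ (~(T ^ R) ^ ((((R ^ T) ^ ((T <-> R) <-> T)) ^ T) <-> T)) = 1 ^ 1 = 0
R | (R ^ (~(T ^ R) ^ ((((R ^ T) ^ ((T <-> R) <-> T)) ^ T) <-> T))) = 1 | 0 = 1
(R <-> (((~((R -> T) & R) | R) <-> R) | R)) <-> (R | (R ^ (~(T ^ R) ^ ((((R ^ T) ^ ((T <-> R) <-> T)) ^ T) <-> T)))) = 1 <-> 1 = 1

1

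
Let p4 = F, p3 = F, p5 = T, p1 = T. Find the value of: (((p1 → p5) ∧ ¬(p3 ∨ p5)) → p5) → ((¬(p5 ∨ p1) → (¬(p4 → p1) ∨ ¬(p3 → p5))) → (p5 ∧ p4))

F

Substituting p4=F, p3=F, p5=T, p1=T:
p1 → p5 = T → T = T
p3 ∨ p5 = F ∨ T = T
¬(p3 ∨ p5) = ¬T = F
(p1 → p5) ∧ ¬(p3 ∨ p5) = T ∧ F = F
((p1 → p5) ∧ ¬(p3 ∨ p5)) → p5 = F → T = T
p5 ∨ p1 = T ∨ T = T
¬(p5 ∨ p1) = ¬T = F
p4 → p1 = F → T = T
¬(p4 → p1) = ¬T = F
p3 → p5 = F → T = T
¬(p3 → p5) = ¬T = F
¬(p4 → p1) ∨ ¬(p3 → p5) = F ∨ F = F
¬(p5 ∨ p1) → (¬(p4 → p1) ∨ ¬(p3 → p5)) = F → F = T
p5 ∧ p4 = T ∧ F = F
(¬(p5 ∨ p1) → (¬(p4 → p1) ∨ ¬(p3 → p5))) → (p5 ∧ p4) = T → F = F
(((p1 → p5) ∧ ¬(p3 ∨ p5)) → p5) → ((¬(p5 ∨ p1) → (¬(p4 → p1) ∨ ¬(p3 → p5))) → (p5 ∧ p4)) = T → F = F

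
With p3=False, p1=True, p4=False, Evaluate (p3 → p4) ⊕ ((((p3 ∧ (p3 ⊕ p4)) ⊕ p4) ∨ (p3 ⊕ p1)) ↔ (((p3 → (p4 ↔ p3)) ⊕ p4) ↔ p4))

True

Substituting p3=False, p1=True, p4=False:
p3 → p4 = False → False = True
p3 ⊕ p4 = False ⊕ False = False
p3 ∧ (p3 ⊕ p4) = False ∧ False = False
(p3 ∧ (p3 ⊕ p4)) ⊕ p4 = False ⊕ False = False
p3 ⊕ p1 = False ⊕ True = True
((p3 ∧ (p3 ⊕ p4)) ⊕ p4) ∨ (p3 ⊕ p1) = False ∨ True = True
p4 ↔ p3 = False ↔ False = True
p3 → (p4 ↔ p3) = False → True = True
(p3 → (p4 ↔ p3)) ⊕ p4 = True ⊕ False = True
((p3 → (p4 ↔ p3)) ⊕ p4) ↔ p4 = True ↔ False = False
(((p3 ∧ (p3 ⊕ p4)) ⊕ p4) ∨ (p3 ⊕ p1)) ↔ (((p3 → (p4 ↔ p3)) ⊕ p4) ↔ p4) = True ↔ False = False
(p3 → p4) ⊕ ((((p3 ∧ (p3 ⊕ p4)) ⊕ p4) ∨ (p3 ⊕ p1)) ↔ (((p3 → (p4 ↔ p3)) ⊕ p4) ↔ p4)) = True ⊕ False = True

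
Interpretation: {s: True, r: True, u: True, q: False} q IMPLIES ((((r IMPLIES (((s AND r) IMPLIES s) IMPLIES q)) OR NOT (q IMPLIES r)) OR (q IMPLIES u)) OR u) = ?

True

Substituting s=True, r=True, u=True, q=False:
s AND r = True AND True = True
(s AND r) IMPLIES s = True IMPLIES True = True
((s AND r) IMPLIES s) IMPLIES q = True IMPLIES False = False
r IMPLIES (((s AND r) IMPLIES s) IMPLIES q) = True IMPLIES False = False
q IMPLIES r = False IMPLIES True = True
NOT (q IMPLIES r) = NOT True = False
(r IMPLIES (((s AND r) IMPLIES s) IMPLIES q)) OR NOT (q IMPLIES r) = False OR False = False
q IMPLIES u = False IMPLIES True = True
((r IMPLIES (((s AND r) IMPLIES s) IMPLIES q)) OR NOT (q IMPLIES r)) OR (q IMPLIES u) = False OR True = True
(((r IMPLIES (((s AND r) IMPLIES s) IMPLIES q)) OR NOT (q IMPLIES r)) OR (q IMPLIES u)) OR u = True OR True = True
q IMPLIES ((((r IMPLIES (((s AND r) IMPLIES s) IMPLIES q)) OR NOT (q IMPLIES r)) OR (q IMPLIES u)) OR u) = False IMPLIES True = True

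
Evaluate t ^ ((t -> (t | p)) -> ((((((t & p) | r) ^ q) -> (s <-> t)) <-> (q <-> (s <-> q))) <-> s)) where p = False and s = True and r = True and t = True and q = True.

t | p = True | False = True
t -> (t | p) = True -> True = True
t & p = True & False = False
(t & p) | r = False | True = True
((t & p) | r) ^ q = True ^ True = False
s <-> t = True <-> True = True
(((t & p) | r) ^ q) -> (s <-> t) = False -> True = True
s <-> q = True <-> True = True
q <-> (s <-> q) = True <-> True = True
((((t & p) | r) ^ q) -> (s <-> t)) <-> (q <-> (s <-> q)) = True <-> True = True
(((((t & p) | r) ^ q) -> (s <-> t)) <-> (q <-> (s <-> q))) <-> s = True <-> True = True
(t -> (t | p)) -> ((((((t & p) | r) ^ q) -> (s <-> t)) <-> (q <-> (s <-> q))) <-> s) = True -> True = True
t ^ ((t -> (t | p)) -> ((((((t & p) | r) ^ q) -> (s <-> t)) <-> (q <-> (s <-> q))) <-> s)) = True ^ True = False

False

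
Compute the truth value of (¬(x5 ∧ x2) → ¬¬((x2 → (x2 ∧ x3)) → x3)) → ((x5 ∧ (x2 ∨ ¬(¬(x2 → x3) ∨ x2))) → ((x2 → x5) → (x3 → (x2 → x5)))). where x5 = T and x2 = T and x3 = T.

x5 ∧ x2 = T ∧ T = T
¬(x5 ∧ x2) = ¬T = F
x2 ∧ x3 = T ∧ T = T
x2 → (x2 ∧ x3) = T → T = T
(x2 → (x2 ∧ x3)) → x3 = T → T = T
¬((x2 → (x2 ∧ x3)) → x3) = ¬T = F
¬¬((x2 → (x2 ∧ x3)) → x3) = ¬F = T
¬(x5 ∧ x2) → ¬¬((x2 → (x2 ∧ x3)) → x3) = F → T = T
x2 → x3 = T → T = T
¬(x2 → x3) = ¬T = F
¬(x2 → x3) ∨ x2 = F ∨ T = T
¬(¬(x2 → x3) ∨ x2) = ¬T = F
x2 ∨ ¬(¬(x2 → x3) ∨ x2) = T ∨ F = T
x5 ∧ (x2 ∨ ¬(¬(x2 → x3) ∨ x2)) = T ∧ T = T
x2 → x5 = T → T = T
x2 → x5 = T → T = T
x3 → (x2 → x5) = T → T = T
(x2 → x5) → (x3 → (x2 → x5)) = T → T = T
(x5 ∧ (x2 ∨ ¬(¬(x2 → x3) ∨ x2))) → ((x2 → x5) → (x3 → (x2 → x5))) = T → T = T
(¬(x5 ∧ x2) → ¬¬((x2 → (x2 ∧ x3)) → x3)) → ((x5 ∧ (x2 ∨ ¬(¬(x2 → x3) ∨ x2))) → ((x2 → x5) → (x3 → (x2 → x5)))) = T → T = T

T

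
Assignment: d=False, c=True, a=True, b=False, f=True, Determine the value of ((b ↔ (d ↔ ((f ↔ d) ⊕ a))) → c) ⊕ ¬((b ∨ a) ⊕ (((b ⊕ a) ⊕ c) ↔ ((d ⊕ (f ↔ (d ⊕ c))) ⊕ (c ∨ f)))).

f ↔ d = True ↔ False = False
(f ↔ d) ⊕ a = False ⊕ True = True
d ↔ ((f ↔ d) ⊕ a) = False ↔ True = False
b ↔ (d ↔ ((f ↔ d) ⊕ a)) = False ↔ False = True
(b ↔ (d ↔ ((f ↔ d) ⊕ a))) → c = True → True = True
b ∨ a = False ∨ True = True
b ⊕ a = False ⊕ True = True
(b ⊕ a) ⊕ c = True ⊕ True = False
d ⊕ c = False ⊕ True = True
f ↔ (d ⊕ c) = True ↔ True = True
d ⊕ (f ↔ (d ⊕ c)) = False ⊕ True = True
c ∨ f = True ∨ True = True
(d ⊕ (f ↔ (d ⊕ c))) ⊕ (c ∨ f) = True ⊕ True = False
((b ⊕ a) ⊕ c) ↔ ((d ⊕ (f ↔ (d ⊕ c))) ⊕ (c ∨ f)) = False ↔ False = True
(b ∨ a) ⊕ (((b ⊕ a) ⊕ c) ↔ ((d ⊕ (f ↔ (d ⊕ c))) ⊕ (c ∨ f))) = True ⊕ True = False
¬((b ∨ a) ⊕ (((b ⊕ a) ⊕ c) ↔ ((d ⊕ (f ↔ (d ⊕ c))) ⊕ (c ∨ f)))) = ¬False = True
((b ↔ (d ↔ ((f ↔ d) ⊕ a))) → c) ⊕ ¬((b ∨ a) ⊕ (((b ⊕ a) ⊕ c) ↔ ((d ⊕ (f ↔ (d ⊕ c))) ⊕ (c ∨ f)))) = True ⊕ True = False

False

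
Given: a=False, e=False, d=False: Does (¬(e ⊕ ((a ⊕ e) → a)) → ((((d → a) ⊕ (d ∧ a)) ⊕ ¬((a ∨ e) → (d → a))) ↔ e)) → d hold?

False

a ⊕ e = False ⊕ False = False
(a ⊕ e) → a = False → False = True
e ⊕ ((a ⊕ e) → a) = False ⊕ True = True
¬(e ⊕ ((a ⊕ e) → a)) = ¬True = False
d → a = False → False = True
d ∧ a = False ∧ False = False
(d → a) ⊕ (d ∧ a) = True ⊕ False = True
a ∨ e = False ∨ False = False
d → a = False → False = True
(a ∨ e) → (d → a) = False → True = True
¬((a ∨ e) → (d → a)) = ¬True = False
((d → a) ⊕ (d ∧ a)) ⊕ ¬((a ∨ e) → (d → a)) = True ⊕ False = True
(((d → a) ⊕ (d ∧ a)) ⊕ ¬((a ∨ e) → (d → a))) ↔ e = True ↔ False = False
¬(e ⊕ ((a ⊕ e) → a)) → ((((d → a) ⊕ (d ∧ a)) ⊕ ¬((a ∨ e) → (d → a))) ↔ e) = False → False = True
(¬(e ⊕ ((a ⊕ e) → a)) → ((((d → a) ⊕ (d ∧ a)) ⊕ ¬((a ∨ e) → (d → a))) ↔ e)) → d = True → False = False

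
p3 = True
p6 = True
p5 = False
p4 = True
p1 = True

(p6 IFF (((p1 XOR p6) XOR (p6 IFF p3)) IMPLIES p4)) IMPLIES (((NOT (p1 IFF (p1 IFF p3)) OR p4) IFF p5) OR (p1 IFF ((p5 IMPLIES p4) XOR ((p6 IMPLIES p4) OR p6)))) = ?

False

p1 XOR p6 = True XOR True = False
p6 IFF p3 = True IFF True = True
(p1 XOR p6) XOR (p6 IFF p3) = False XOR True = True
((p1 XOR p6) XOR (p6 IFF p3)) IMPLIES p4 = True IMPLIES True = True
p6 IFF (((p1 XOR p6) XOR (p6 IFF p3)) IMPLIES p4) = True IFF True = True
p1 IFF p3 = True IFF True = True
p1 IFF (p1 IFF p3) = True IFF True = True
NOT (p1 IFF (p1 IFF p3)) = NOT True = False
NOT (p1 IFF (p1 IFF p3)) OR p4 = False OR True = True
(NOT (p1 IFF (p1 IFF p3)) OR p4) IFF p5 = True IFF False = False
p5 IMPLIES p4 = False IMPLIES True = True
p6 IMPLIES p4 = True IMPLIES True = True
(p6 IMPLIES p4) OR p6 = True OR True = True
(p5 IMPLIES p4) XOR ((p6 IMPLIES p4) OR p6) = True XOR True = False
p1 IFF ((p5 IMPLIES p4) XOR ((p6 IMPLIES p4) OR p6)) = True IFF False = False
((NOT (p1 IFF (p1 IFF p3)) OR p4) IFF p5) OR (p1 IFF ((p5 IMPLIES p4) XOR ((p6 IMPLIES p4) OR p6))) = False OR False = False
(p6 IFF (((p1 XOR p6) XOR (p6 IFF p3)) IMPLIES p4)) IMPLIES (((NOT (p1 IFF (p1 IFF p3)) OR p4) IFF p5) OR (p1 IFF ((p5 IMPLIES p4) XOR ((p6 IMPLIES p4) OR p6)))) = True IMPLIES False = False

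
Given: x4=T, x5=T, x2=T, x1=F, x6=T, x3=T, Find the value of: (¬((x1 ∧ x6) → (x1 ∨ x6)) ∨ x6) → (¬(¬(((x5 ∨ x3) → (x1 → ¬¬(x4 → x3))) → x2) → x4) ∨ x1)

Substituting x4=T, x5=T, x2=T, x1=F, x6=T, x3=T:
x1 ∧ x6 = F ∧ T = F
x1 ∨ x6 = F ∨ T = T
(x1 ∧ x6) → (x1 ∨ x6) = F → T = T
¬((x1 ∧ x6) → (x1 ∨ x6)) = ¬T = F
¬((x1 ∧ x6) → (x1 ∨ x6)) ∨ x6 = F ∨ T = T
x5 ∨ x3 = T ∨ T = T
x4 → x3 = T → T = T
¬(x4 → x3) = ¬T = F
¬¬(x4 → x3) = ¬F = T
x1 → ¬¬(x4 → x3) = F → T = T
(x5 ∨ x3) → (x1 → ¬¬(x4 → x3)) = T → T = T
((x5 ∨ x3) → (x1 → ¬¬(x4 → x3))) → x2 = T → T = T
¬(((x5 ∨ x3) → (x1 → ¬¬(x4 → x3))) → x2) = ¬T = F
¬(((x5 ∨ x3) → (x1 → ¬¬(x4 → x3))) → x2) → x4 = F → T = T
¬(¬(((x5 ∨ x3) → (x1 → ¬¬(x4 → x3))) → x2) → x4) = ¬T = F
¬(¬(((x5 ∨ x3) → (x1 → ¬¬(x4 → x3))) → x2) → x4) ∨ x1 = F ∨ F = F
(¬((x1 ∧ x6) → (x1 ∨ x6)) ∨ x6) → (¬(¬(((x5 ∨ x3) → (x1 → ¬¬(x4 → x3))) → x2) → x4) ∨ x1) = T → F = F

F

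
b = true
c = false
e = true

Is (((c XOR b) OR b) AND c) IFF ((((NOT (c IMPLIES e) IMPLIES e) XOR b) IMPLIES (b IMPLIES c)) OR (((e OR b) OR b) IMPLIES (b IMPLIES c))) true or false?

c XOR b = false XOR true = true
(c XOR b) OR b = true OR true = true
((c XOR b) OR b) AND c = true AND false = false
c IMPLIES e = false IMPLIES true = true
NOT (c IMPLIES e) = NOT true = false
NOT (c IMPLIES e) IMPLIES e = false IMPLIES true = true
(NOT (c IMPLIES e) IMPLIES e) XOR b = true XOR true = false
b IMPLIES c = true IMPLIES false = false
((NOT (c IMPLIES e) IMPLIES e) XOR b) IMPLIES (b IMPLIES c) = false IMPLIES false = true
e OR b = true OR true = true
(e OR b) OR b = true OR true = true
b IMPLIES c = true IMPLIES false = false
((e OR b) OR b) IMPLIES (b IMPLIES c) = true IMPLIES false = false
(((NOT (c IMPLIES e) IMPLIES e) XOR b) IMPLIES (b IMPLIES c)) OR (((e OR b) OR b) IMPLIES (b IMPLIES c)) = true OR false = true
(((c XOR b) OR b) AND c) IFF ((((NOT (c IMPLIES e) IMPLIES e) XOR b) IMPLIES (b IMPLIES c)) OR (((e OR b) OR b) IMPLIES (b IMPLIES c))) = false IFF true = false

false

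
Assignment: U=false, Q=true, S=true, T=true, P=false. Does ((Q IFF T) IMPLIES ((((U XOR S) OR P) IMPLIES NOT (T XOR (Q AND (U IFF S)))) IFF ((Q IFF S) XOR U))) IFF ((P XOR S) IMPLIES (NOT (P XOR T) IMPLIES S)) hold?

Q IFF T = true IFF true = true
U XOR S = false XOR true = true
(U XOR S) OR P = true OR false = true
U IFF S = false IFF true = false
Q AND (U IFF S) = true AND false = false
T XOR (Q AND (U IFF S)) = true XOR false = true
NOT (T XOR (Q AND (U IFF S))) = NOT true = false
((U XOR S) OR P) IMPLIES NOT (T XOR (Q AND (U IFF S))) = true IMPLIES false = false
Q IFF S = true IFF true = true
(Q IFF S) XOR U = true XOR false = true
(((U XOR S) OR P) IMPLIES NOT (T XOR (Q AND (U IFF S)))) IFF ((Q IFF S) XOR U) = false IFF true = false
(Q IFF T) IMPLIES ((((U XOR S) OR P) IMPLIES NOT (T XOR (Q AND (U IFF S)))) IFF ((Q IFF S) XOR U)) = true IMPLIES false = false
P XOR S = false XOR true = true
P XOR T = false XOR true = true
NOT (P XOR T) = NOT true = false
NOT (P XOR T) IMPLIES S = false IMPLIES true = true
(P XOR S) IMPLIES (NOT (P XOR T) IMPLIES S) = true IMPLIES true = true
((Q IFF T) IMPLIES ((((U XOR S) OR P) IMPLIES NOT (T XOR (Q AND (U IFF S)))) IFF ((Q IFF S) XOR U))) IFF ((P XOR S) IMPLIES (NOT (P XOR T) IMPLIES S)) = false IFF true = false

false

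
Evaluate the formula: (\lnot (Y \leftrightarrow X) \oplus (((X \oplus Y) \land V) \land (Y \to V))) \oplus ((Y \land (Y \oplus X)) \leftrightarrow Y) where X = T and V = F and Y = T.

F

Y \leftrightarrow X = T \leftrightarrow T = T
\lnot (Y \leftrightarrow X) = \lnot T = F
X \oplus Y = T \oplus T = F
(X \oplus Y) \land V = F \land F = F
Y \to V = T \to F = F
((X \oplus Y) \land V) \land (Y \to V) = F \land F = F
\lnot (Y \leftrightarrow X) \oplus (((X \oplus Y) \land V) \land (Y \to V)) = F \oplus F = F
Y \oplus X = T \oplus T = F
Y \land (Y \oplus X) = T \land F = F
(Y \land (Y \oplus X)) \leftrightarrow Y = F \leftrightarrow T = F
(\lnot (Y \leftrightarrow X) \oplus (((X \oplus Y) \land V) \land (Y \to V))) \oplus ((Y \land (Y \oplus X)) \leftrightarrow Y) = F \oplus F = F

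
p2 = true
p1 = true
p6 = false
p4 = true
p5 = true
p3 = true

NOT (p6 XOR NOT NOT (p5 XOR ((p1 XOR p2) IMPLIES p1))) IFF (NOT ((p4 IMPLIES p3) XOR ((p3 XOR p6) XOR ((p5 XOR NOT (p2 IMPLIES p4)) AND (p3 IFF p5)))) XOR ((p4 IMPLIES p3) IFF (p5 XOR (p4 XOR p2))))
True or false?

true

p1 XOR p2 = true XOR true = false
(p1 XOR p2) IMPLIES p1 = false IMPLIES true = true
p5 XOR ((p1 XOR p2) IMPLIES p1) = true XOR true = false
NOT (p5 XOR ((p1 XOR p2) IMPLIES p1)) = NOT false = true
NOT NOT (p5 XOR ((p1 XOR p2) IMPLIES p1)) = NOT true = false
p6 XOR NOT NOT (p5 XOR ((p1 XOR p2) IMPLIES p1)) = false XOR false = false
NOT (p6 XOR NOT NOT (p5 XOR ((p1 XOR p2) IMPLIES p1))) = NOT false = true
p4 IMPLIES p3 = true IMPLIES true = true
p3 XOR p6 = true XOR false = true
p2 IMPLIES p4 = true IMPLIES true = true
NOT (p2 IMPLIES p4) = NOT true = false
p5 XOR NOT (p2 IMPLIES p4) = true XOR false = true
p3 IFF p5 = true IFF true = true
(p5 XOR NOT (p2 IMPLIES p4)) AND (p3 IFF p5) = true AND true = true
(p3 XOR p6) XOR ((p5 XOR NOT (p2 IMPLIES p4)) AND (p3 IFF p5)) = true XOR true = false
(p4 IMPLIES p3) XOR ((p3 XOR p6) XOR ((p5 XOR NOT (p2 IMPLIES p4)) AND (p3 IFF p5))) = true XOR false = true
NOT ((p4 IMPLIES p3) XOR ((p3 XOR p6) XOR ((p5 XOR NOT (p2 IMPLIES p4)) AND (p3 IFF p5)))) = NOT true = false
p4 IMPLIES p3 = true IMPLIES true = true
p4 XOR p2 = true XOR true = false
p5 XOR (p4 XOR p2) = true XOR false = true
(p4 IMPLIES p3) IFF (p5 XOR (p4 XOR p2)) = true IFF true = true
NOT ((p4 IMPLIES p3) XOR ((p3 XOR p6) XOR ((p5 XOR NOT (p2 IMPLIES p4)) AND (p3 IFF p5)))) XOR ((p4 IMPLIES p3) IFF (p5 XOR (p4 XOR p2))) = false XOR true = true
NOT (p6 XOR NOT NOT (p5 XOR ((p1 XOR p2) IMPLIES p1))) IFF (NOT ((p4 IMPLIES p3) XOR ((p3 XOR p6) XOR ((p5 XOR NOT (p2 IMPLIES p4)) AND (p3 IFF p5)))) XOR ((p4 IMPLIES p3) IFF (p5 XOR (p4 XOR p2)))) = true IFF true = true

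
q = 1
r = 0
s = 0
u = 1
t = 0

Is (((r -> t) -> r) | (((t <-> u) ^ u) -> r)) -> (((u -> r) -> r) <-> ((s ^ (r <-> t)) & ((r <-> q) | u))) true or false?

1

r -> t = 0 -> 0 = 1
(r -> t) -> r = 1 -> 0 = 0
t <-> u = 0 <-> 1 = 0
(t <-> u) ^ u = 0 ^ 1 = 1
((t <-> u) ^ u) -> r = 1 -> 0 = 0
((r -> t) -> r) | (((t <-> u) ^ u) -> r) = 0 | 0 = 0
u -> r = 1 -> 0 = 0
(u -> r) -> r = 0 -> 0 = 1
r <-> t = 0 <-> 0 = 1
s ^ (r <-> t) = 0 ^ 1 = 1
r <-> q = 0 <-> 1 = 0
(r <-> q) | u = 0 | 1 = 1
(s ^ (r <-> t)) & ((r <-> q) | u) = 1 & 1 = 1
((u -> r) -> r) <-> ((s ^ (r <-> t)) & ((r <-> q) | u)) = 1 <-> 1 = 1
(((r -> t) -> r) | (((t <-> u) ^ u) -> r)) -> (((u -> r) -> r) <-> ((s ^ (r <-> t)) & ((r <-> q) | u))) = 0 -> 1 = 1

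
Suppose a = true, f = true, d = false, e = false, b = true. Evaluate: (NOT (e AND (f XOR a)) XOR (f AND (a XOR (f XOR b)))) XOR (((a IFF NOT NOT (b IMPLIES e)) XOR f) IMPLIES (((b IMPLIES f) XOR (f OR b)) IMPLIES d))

f XOR a = true XOR true = false
e AND (f XOR a) = false AND false = false
NOT (e AND (f XOR a)) = NOT false = true
f XOR b = true XOR true = false
a XOR (f XOR b) = true XOR false = true
f AND (a XOR (f XOR b)) = true AND true = true
NOT (e AND (f XOR a)) XOR (f AND (a XOR (f XOR b))) = true XOR true = false
b IMPLIES e = true IMPLIES false = false
NOT (b IMPLIES e) = NOT false = true
NOT NOT (b IMPLIES e) = NOT true = false
a IFF NOT NOT (b IMPLIES e) = true IFF false = false
(a IFF NOT NOT (b IMPLIES e)) XOR f = false XOR true = true
b IMPLIES f = true IMPLIES true = true
f OR b = true OR true = true
(b IMPLIES f) XOR (f OR b) = true XOR true = false
((b IMPLIES f) XOR (f OR b)) IMPLIES d = false IMPLIES false = true
((a IFF NOT NOT (b IMPLIES e)) XOR f) IMPLIES (((b IMPLIES f) XOR (f OR b)) IMPLIES d) = true IMPLIES true = true
(NOT (e AND (f XOR a)) XOR (f AND (a XOR (f XOR b)))) XOR (((a IFF NOT NOT (b IMPLIES e)) XOR f) IMPLIES (((b IMPLIES f) XOR (f OR b)) IMPLIES d)) = false XOR true = true

true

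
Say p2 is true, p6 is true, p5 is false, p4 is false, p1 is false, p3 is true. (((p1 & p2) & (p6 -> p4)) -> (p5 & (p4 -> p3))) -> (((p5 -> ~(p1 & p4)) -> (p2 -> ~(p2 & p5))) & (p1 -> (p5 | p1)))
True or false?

T

p1 & p2 = F & T = F
p6 -> p4 = T -> F = F
(p1 & p2) & (p6 -> p4) = F & F = F
p4 -> p3 = F -> T = T
p5 & (p4 -> p3) = F & T = F
((p1 & p2) & (p6 -> p4)) -> (p5 & (p4 -> p3)) = F -> F = T
p1 & p4 = F & F = F
~(p1 & p4) = ~F = T
p5 -> ~(p1 & p4) = F -> T = T
p2 & p5 = T & F = F
~(p2 & p5) = ~F = T
p2 -> ~(p2 & p5) = T -> T = T
(p5 -> ~(p1 & p4)) -> (p2 -> ~(p2 & p5)) = T -> T = T
p5 | p1 = F | F = F
p1 -> (p5 | p1) = F -> F = T
((p5 -> ~(p1 & p4)) -> (p2 -> ~(p2 & p5))) & (p1 -> (p5 | p1)) = T & T = T
(((p1 & p2) & (p6 -> p4)) -> (p5 & (p4 -> p3))) -> (((p5 -> ~(p1 & p4)) -> (p2 -> ~(p2 & p5))) & (p1 -> (p5 | p1))) = T -> T = T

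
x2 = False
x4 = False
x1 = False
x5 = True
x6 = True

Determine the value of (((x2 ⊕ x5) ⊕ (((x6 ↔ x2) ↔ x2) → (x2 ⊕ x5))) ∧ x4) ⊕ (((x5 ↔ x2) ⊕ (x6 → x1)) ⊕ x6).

True

Substituting x2=False, x4=False, x1=False, x5=True, x6=True:
x2 ⊕ x5 = False ⊕ True = True
x6 ↔ x2 = True ↔ False = False
(x6 ↔ x2) ↔ x2 = False ↔ False = True
x2 ⊕ x5 = False ⊕ True = True
((x6 ↔ x2) ↔ x2) → (x2 ⊕ x5) = True → True = True
(x2 ⊕ x5) ⊕ (((x6 ↔ x2) ↔ x2) → (x2 ⊕ x5)) = True ⊕ True = False
((x2 ⊕ x5) ⊕ (((x6 ↔ x2) ↔ x2) → (x2 ⊕ x5))) ∧ x4 = False ∧ False = False
x5 ↔ x2 = True ↔ False = False
x6 → x1 = True → False = False
(x5 ↔ x2) ⊕ (x6 → x1) = False ⊕ False = False
((x5 ↔ x2) ⊕ (x6 → x1)) ⊕ x6 = False ⊕ True = True
(((x2 ⊕ x5) ⊕ (((x6 ↔ x2) ↔ x2) → (x2 ⊕ x5))) ∧ x4) ⊕ (((x5 ↔ x2) ⊕ (x6 → x1)) ⊕ x6) = False ⊕ True = True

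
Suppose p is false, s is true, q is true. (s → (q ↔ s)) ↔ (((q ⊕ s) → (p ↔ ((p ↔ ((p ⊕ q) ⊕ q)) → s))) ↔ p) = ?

False

q ↔ s = True ↔ True = True
s → (q ↔ s) = True → True = True
q ⊕ s = True ⊕ True = False
p ⊕ q = False ⊕ True = True
(p ⊕ q) ⊕ q = True ⊕ True = False
p ↔ ((p ⊕ q) ⊕ q) = False ↔ False = True
(p ↔ ((p ⊕ q) ⊕ q)) → s = True → True = True
p ↔ ((p ↔ ((p ⊕ q) ⊕ q)) → s) = False ↔ True = False
(q ⊕ s) → (p ↔ ((p ↔ ((p ⊕ q) ⊕ q)) → s)) = False → False = True
((q ⊕ s) → (p ↔ ((p ↔ ((p ⊕ q) ⊕ q)) → s))) ↔ p = True ↔ False = False
(s → (q ↔ s)) ↔ (((q ⊕ s) → (p ↔ ((p ↔ ((p ⊕ q) ⊕ q)) → s))) ↔ p) = True ↔ False = False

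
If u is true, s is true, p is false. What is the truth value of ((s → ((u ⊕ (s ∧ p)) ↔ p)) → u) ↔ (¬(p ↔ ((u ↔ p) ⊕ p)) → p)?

True

s ∧ p = True ∧ False = False
u ⊕ (s ∧ p) = True ⊕ False = True
(u ⊕ (s ∧ p)) ↔ p = True ↔ False = False
s → ((u ⊕ (s ∧ p)) ↔ p) = True → False = False
(s → ((u ⊕ (s ∧ p)) ↔ p)) → u = False → True = True
u ↔ p = True ↔ False = False
(u ↔ p) ⊕ p = False ⊕ False = False
p ↔ ((u ↔ p) ⊕ p) = False ↔ False = True
¬(p ↔ ((u ↔ p) ⊕ p)) = ¬True = False
¬(p ↔ ((u ↔ p) ⊕ p)) → p = False → False = True
((s → ((u ⊕ (s ∧ p)) ↔ p)) → u) ↔ (¬(p ↔ ((u ↔ p) ⊕ p)) → p) = True ↔ True = True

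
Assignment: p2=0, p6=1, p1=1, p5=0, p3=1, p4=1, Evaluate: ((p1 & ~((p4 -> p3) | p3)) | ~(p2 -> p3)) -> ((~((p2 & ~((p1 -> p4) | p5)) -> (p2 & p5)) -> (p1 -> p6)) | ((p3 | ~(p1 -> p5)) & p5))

1

p4 -> p3 = 1 -> 1 = 1
(p4 -> p3) | p3 = 1 | 1 = 1
~((p4 -> p3) | p3) = ~1 = 0
p1 & ~((p4 -> p3) | p3) = 1 & 0 = 0
p2 -> p3 = 0 -> 1 = 1
~(p2 -> p3) = ~1 = 0
(p1 & ~((p4 -> p3) | p3)) | ~(p2 -> p3) = 0 | 0 = 0
p1 -> p4 = 1 -> 1 = 1
(p1 -> p4) | p5 = 1 | 0 = 1
~((p1 -> p4) | p5) = ~1 = 0
p2 & ~((p1 -> p4) | p5) = 0 & 0 = 0
p2 & p5 = 0 & 0 = 0
(p2 & ~((p1 -> p4) | p5)) -> (p2 & p5) = 0 -> 0 = 1
~((p2 & ~((p1 -> p4) | p5)) -> (p2 & p5)) = ~1 = 0
p1 -> p6 = 1 -> 1 = 1
~((p2 & ~((p1 -> p4) | p5)) -> (p2 & p5)) -> (p1 -> p6) = 0 -> 1 = 1
p1 -> p5 = 1 -> 0 = 0
~(p1 -> p5) = ~0 = 1
p3 | ~(p1 -> p5) = 1 | 1 = 1
(p3 | ~(p1 -> p5)) & p5 = 1 & 0 = 0
(~((p2 & ~((p1 -> p4) | p5)) -> (p2 & p5)) -> (p1 -> p6)) | ((p3 | ~(p1 -> p5)) & p5) = 1 | 0 = 1
((p1 & ~((p4 -> p3) | p3)) | ~(p2 -> p3)) -> ((~((p2 & ~((p1 -> p4) | p5)) -> (p2 & p5)) -> (p1 -> p6)) | ((p3 | ~(p1 -> p5)) & p5)) = 0 -> 1 = 1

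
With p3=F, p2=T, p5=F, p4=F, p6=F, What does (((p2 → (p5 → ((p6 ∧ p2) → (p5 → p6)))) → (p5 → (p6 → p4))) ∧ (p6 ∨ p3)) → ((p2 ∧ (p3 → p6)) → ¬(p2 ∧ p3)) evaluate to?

p6 ∧ p2 = F ∧ T = F
p5 → p6 = F → F = T
(p6 ∧ p2) → (p5 → p6) = F → T = T
p5 → ((p6 ∧ p2) → (p5 → p6)) = F → T = T
p2 → (p5 → ((p6 ∧ p2) → (p5 → p6))) = T → T = T
p6 → p4 = F → F = T
p5 → (p6 → p4) = F → T = T
(p2 → (p5 → ((p6 ∧ p2) → (p5 → p6)))) → (p5 → (p6 → p4)) = T → T = T
p6 ∨ p3 = F ∨ F = F
((p2 → (p5 → ((p6 ∧ p2) → (p5 → p6)))) → (p5 → (p6 → p4))) ∧ (p6 ∨ p3) = T ∧ F = F
p3 → p6 = F → F = T
p2 ∧ (p3 → p6) = T ∧ T = T
p2 ∧ p3 = T ∧ F = F
¬(p2 ∧ p3) = ¬F = T
(p2 ∧ (p3 → p6)) → ¬(p2 ∧ p3) = T → T = T
(((p2 → (p5 → ((p6 ∧ p2) → (p5 → p6)))) → (p5 → (p6 → p4))) ∧ (p6 ∨ p3)) → ((p2 ∧ (p3 → p6)) → ¬(p2 ∧ p3)) = F → T = T

T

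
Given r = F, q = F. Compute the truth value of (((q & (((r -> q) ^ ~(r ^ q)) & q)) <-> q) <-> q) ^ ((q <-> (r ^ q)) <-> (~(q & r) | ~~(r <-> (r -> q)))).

T

Substituting r=F, q=F:
r -> q = F -> F = T
r ^ q = F ^ F = F
~(r ^ q) = ~F = T
(r -> q) ^ ~(r ^ q) = T ^ T = F
((r -> q) ^ ~(r ^ q)) & q = F & F = F
q & (((r -> q) ^ ~(r ^ q)) & q) = F & F = F
(q & (((r -> q) ^ ~(r ^ q)) & q)) <-> q = F <-> F = T
((q & (((r -> q) ^ ~(r ^ q)) & q)) <-> q) <-> q = T <-> F = F
r ^ q = F ^ F = F
q <-> (r ^ q) = F <-> F = T
q & r = F & F = F
~(q & r) = ~F = T
r -> q = F -> F = T
r <-> (r -> q) = F <-> T = F
~(r <-> (r -> q)) = ~F = T
~~(r <-> (r -> q)) = ~T = F
~(q & r) | ~~(r <-> (r -> q)) = T | F = T
(q <-> (r ^ q)) <-> (~(q & r) | ~~(r <-> (r -> q))) = T <-> T = T
(((q & (((r -> q) ^ ~(r ^ q)) & q)) <-> q) <-> q) ^ ((q <-> (r ^ q)) <-> (~(q & r) | ~~(r <-> (r -> q)))) = F ^ T = T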